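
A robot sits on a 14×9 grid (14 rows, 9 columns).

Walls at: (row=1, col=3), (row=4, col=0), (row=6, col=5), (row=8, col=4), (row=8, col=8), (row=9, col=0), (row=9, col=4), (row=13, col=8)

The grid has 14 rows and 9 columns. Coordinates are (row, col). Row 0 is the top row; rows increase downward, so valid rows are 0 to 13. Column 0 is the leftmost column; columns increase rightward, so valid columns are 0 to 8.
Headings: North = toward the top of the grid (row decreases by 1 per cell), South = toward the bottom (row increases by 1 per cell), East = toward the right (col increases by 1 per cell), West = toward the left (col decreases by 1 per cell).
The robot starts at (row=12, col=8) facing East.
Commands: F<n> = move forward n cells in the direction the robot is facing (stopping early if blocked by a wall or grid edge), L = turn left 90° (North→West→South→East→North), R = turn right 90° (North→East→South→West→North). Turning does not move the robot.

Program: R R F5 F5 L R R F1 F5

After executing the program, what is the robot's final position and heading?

Start: (row=12, col=8), facing East
  R: turn right, now facing South
  R: turn right, now facing West
  F5: move forward 5, now at (row=12, col=3)
  F5: move forward 3/5 (blocked), now at (row=12, col=0)
  L: turn left, now facing South
  R: turn right, now facing West
  R: turn right, now facing North
  F1: move forward 1, now at (row=11, col=0)
  F5: move forward 1/5 (blocked), now at (row=10, col=0)
Final: (row=10, col=0), facing North

Answer: Final position: (row=10, col=0), facing North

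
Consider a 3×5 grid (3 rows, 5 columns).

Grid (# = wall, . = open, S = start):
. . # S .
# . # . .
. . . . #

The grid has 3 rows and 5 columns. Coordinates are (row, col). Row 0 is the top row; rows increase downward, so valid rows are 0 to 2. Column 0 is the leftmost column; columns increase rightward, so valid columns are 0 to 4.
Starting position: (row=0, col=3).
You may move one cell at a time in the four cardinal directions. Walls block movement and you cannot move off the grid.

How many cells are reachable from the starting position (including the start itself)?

BFS flood-fill from (row=0, col=3):
  Distance 0: (row=0, col=3)
  Distance 1: (row=0, col=4), (row=1, col=3)
  Distance 2: (row=1, col=4), (row=2, col=3)
  Distance 3: (row=2, col=2)
  Distance 4: (row=2, col=1)
  Distance 5: (row=1, col=1), (row=2, col=0)
  Distance 6: (row=0, col=1)
  Distance 7: (row=0, col=0)
Total reachable: 11 (grid has 11 open cells total)

Answer: Reachable cells: 11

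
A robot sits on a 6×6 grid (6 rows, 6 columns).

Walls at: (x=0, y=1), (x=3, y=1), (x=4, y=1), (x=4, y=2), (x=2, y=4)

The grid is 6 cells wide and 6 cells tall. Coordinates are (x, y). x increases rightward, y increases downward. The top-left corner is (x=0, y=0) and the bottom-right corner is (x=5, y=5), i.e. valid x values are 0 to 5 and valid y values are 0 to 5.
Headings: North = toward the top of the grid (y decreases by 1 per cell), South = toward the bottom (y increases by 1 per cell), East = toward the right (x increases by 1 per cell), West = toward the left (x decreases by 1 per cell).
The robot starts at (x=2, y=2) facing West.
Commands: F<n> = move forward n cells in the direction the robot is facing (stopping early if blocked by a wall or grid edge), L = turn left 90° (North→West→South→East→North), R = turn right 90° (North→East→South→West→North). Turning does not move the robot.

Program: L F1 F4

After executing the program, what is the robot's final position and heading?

Answer: Final position: (x=2, y=3), facing South

Derivation:
Start: (x=2, y=2), facing West
  L: turn left, now facing South
  F1: move forward 1, now at (x=2, y=3)
  F4: move forward 0/4 (blocked), now at (x=2, y=3)
Final: (x=2, y=3), facing South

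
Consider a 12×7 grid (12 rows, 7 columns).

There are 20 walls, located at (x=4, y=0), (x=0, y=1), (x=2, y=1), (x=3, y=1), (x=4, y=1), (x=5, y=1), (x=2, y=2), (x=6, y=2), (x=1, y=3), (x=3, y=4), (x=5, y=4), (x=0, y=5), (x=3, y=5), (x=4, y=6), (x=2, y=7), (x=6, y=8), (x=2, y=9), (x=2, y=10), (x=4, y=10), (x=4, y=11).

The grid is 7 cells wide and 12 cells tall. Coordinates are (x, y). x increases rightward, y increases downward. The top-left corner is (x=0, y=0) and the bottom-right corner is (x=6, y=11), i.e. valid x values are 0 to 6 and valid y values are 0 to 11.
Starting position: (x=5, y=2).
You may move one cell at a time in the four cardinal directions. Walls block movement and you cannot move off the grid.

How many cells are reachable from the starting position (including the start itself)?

BFS flood-fill from (x=5, y=2):
  Distance 0: (x=5, y=2)
  Distance 1: (x=4, y=2), (x=5, y=3)
  Distance 2: (x=3, y=2), (x=4, y=3), (x=6, y=3)
  Distance 3: (x=3, y=3), (x=4, y=4), (x=6, y=4)
  Distance 4: (x=2, y=3), (x=4, y=5), (x=6, y=5)
  Distance 5: (x=2, y=4), (x=5, y=5), (x=6, y=6)
  Distance 6: (x=1, y=4), (x=2, y=5), (x=5, y=6), (x=6, y=7)
  Distance 7: (x=0, y=4), (x=1, y=5), (x=2, y=6), (x=5, y=7)
  Distance 8: (x=0, y=3), (x=1, y=6), (x=3, y=6), (x=4, y=7), (x=5, y=8)
  Distance 9: (x=0, y=2), (x=0, y=6), (x=1, y=7), (x=3, y=7), (x=4, y=8), (x=5, y=9)
  Distance 10: (x=1, y=2), (x=0, y=7), (x=1, y=8), (x=3, y=8), (x=4, y=9), (x=6, y=9), (x=5, y=10)
  Distance 11: (x=1, y=1), (x=0, y=8), (x=2, y=8), (x=1, y=9), (x=3, y=9), (x=6, y=10), (x=5, y=11)
  Distance 12: (x=1, y=0), (x=0, y=9), (x=1, y=10), (x=3, y=10), (x=6, y=11)
  Distance 13: (x=0, y=0), (x=2, y=0), (x=0, y=10), (x=1, y=11), (x=3, y=11)
  Distance 14: (x=3, y=0), (x=0, y=11), (x=2, y=11)
Total reachable: 61 (grid has 64 open cells total)

Answer: Reachable cells: 61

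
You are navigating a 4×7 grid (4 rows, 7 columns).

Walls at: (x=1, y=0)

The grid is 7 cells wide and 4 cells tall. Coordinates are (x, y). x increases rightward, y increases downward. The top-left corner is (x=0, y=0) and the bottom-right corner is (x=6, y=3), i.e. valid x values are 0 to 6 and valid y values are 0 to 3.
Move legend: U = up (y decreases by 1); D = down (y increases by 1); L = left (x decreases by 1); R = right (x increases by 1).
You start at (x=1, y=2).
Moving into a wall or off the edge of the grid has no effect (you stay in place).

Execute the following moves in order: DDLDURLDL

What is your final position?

Start: (x=1, y=2)
  D (down): (x=1, y=2) -> (x=1, y=3)
  D (down): blocked, stay at (x=1, y=3)
  L (left): (x=1, y=3) -> (x=0, y=3)
  D (down): blocked, stay at (x=0, y=3)
  U (up): (x=0, y=3) -> (x=0, y=2)
  R (right): (x=0, y=2) -> (x=1, y=2)
  L (left): (x=1, y=2) -> (x=0, y=2)
  D (down): (x=0, y=2) -> (x=0, y=3)
  L (left): blocked, stay at (x=0, y=3)
Final: (x=0, y=3)

Answer: Final position: (x=0, y=3)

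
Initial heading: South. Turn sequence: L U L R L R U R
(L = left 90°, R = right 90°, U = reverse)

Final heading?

Start: South
  L (left (90° counter-clockwise)) -> East
  U (U-turn (180°)) -> West
  L (left (90° counter-clockwise)) -> South
  R (right (90° clockwise)) -> West
  L (left (90° counter-clockwise)) -> South
  R (right (90° clockwise)) -> West
  U (U-turn (180°)) -> East
  R (right (90° clockwise)) -> South
Final: South

Answer: Final heading: South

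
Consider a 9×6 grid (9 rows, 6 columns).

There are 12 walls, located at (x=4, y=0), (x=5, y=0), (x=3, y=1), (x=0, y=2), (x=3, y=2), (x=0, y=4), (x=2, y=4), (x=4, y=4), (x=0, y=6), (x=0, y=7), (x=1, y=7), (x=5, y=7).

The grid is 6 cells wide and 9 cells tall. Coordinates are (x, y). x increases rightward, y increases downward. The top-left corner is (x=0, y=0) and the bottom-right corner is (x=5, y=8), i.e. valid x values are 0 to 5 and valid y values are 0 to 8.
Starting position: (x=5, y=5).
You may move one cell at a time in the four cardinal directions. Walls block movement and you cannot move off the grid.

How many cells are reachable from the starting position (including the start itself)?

BFS flood-fill from (x=5, y=5):
  Distance 0: (x=5, y=5)
  Distance 1: (x=5, y=4), (x=4, y=5), (x=5, y=6)
  Distance 2: (x=5, y=3), (x=3, y=5), (x=4, y=6)
  Distance 3: (x=5, y=2), (x=4, y=3), (x=3, y=4), (x=2, y=5), (x=3, y=6), (x=4, y=7)
  Distance 4: (x=5, y=1), (x=4, y=2), (x=3, y=3), (x=1, y=5), (x=2, y=6), (x=3, y=7), (x=4, y=8)
  Distance 5: (x=4, y=1), (x=2, y=3), (x=1, y=4), (x=0, y=5), (x=1, y=6), (x=2, y=7), (x=3, y=8), (x=5, y=8)
  Distance 6: (x=2, y=2), (x=1, y=3), (x=2, y=8)
  Distance 7: (x=2, y=1), (x=1, y=2), (x=0, y=3), (x=1, y=8)
  Distance 8: (x=2, y=0), (x=1, y=1), (x=0, y=8)
  Distance 9: (x=1, y=0), (x=3, y=0), (x=0, y=1)
  Distance 10: (x=0, y=0)
Total reachable: 42 (grid has 42 open cells total)

Answer: Reachable cells: 42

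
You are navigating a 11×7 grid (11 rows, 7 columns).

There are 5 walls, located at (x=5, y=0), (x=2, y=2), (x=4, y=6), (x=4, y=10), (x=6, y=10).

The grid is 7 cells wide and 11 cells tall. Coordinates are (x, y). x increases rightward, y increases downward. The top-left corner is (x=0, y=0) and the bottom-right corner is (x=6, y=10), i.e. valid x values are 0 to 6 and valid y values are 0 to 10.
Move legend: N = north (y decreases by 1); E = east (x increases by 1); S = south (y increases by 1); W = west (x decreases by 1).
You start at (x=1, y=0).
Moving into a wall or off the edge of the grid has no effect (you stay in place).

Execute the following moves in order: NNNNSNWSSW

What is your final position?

Answer: Final position: (x=0, y=2)

Derivation:
Start: (x=1, y=0)
  [×4]N (north): blocked, stay at (x=1, y=0)
  S (south): (x=1, y=0) -> (x=1, y=1)
  N (north): (x=1, y=1) -> (x=1, y=0)
  W (west): (x=1, y=0) -> (x=0, y=0)
  S (south): (x=0, y=0) -> (x=0, y=1)
  S (south): (x=0, y=1) -> (x=0, y=2)
  W (west): blocked, stay at (x=0, y=2)
Final: (x=0, y=2)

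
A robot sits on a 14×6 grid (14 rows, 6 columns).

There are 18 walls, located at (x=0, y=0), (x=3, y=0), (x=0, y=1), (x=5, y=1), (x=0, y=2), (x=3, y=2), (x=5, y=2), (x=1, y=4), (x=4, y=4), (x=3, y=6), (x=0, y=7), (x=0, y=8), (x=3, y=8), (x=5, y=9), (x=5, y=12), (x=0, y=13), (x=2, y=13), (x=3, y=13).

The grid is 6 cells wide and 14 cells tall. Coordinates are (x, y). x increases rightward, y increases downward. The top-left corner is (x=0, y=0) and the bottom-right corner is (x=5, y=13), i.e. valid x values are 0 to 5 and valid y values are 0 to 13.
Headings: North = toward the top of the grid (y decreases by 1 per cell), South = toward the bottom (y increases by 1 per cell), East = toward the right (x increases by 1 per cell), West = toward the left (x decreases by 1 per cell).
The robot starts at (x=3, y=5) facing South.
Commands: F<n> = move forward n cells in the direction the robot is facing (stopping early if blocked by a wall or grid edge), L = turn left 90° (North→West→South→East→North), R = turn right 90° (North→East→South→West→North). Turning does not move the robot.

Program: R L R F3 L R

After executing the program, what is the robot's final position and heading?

Start: (x=3, y=5), facing South
  R: turn right, now facing West
  L: turn left, now facing South
  R: turn right, now facing West
  F3: move forward 3, now at (x=0, y=5)
  L: turn left, now facing South
  R: turn right, now facing West
Final: (x=0, y=5), facing West

Answer: Final position: (x=0, y=5), facing West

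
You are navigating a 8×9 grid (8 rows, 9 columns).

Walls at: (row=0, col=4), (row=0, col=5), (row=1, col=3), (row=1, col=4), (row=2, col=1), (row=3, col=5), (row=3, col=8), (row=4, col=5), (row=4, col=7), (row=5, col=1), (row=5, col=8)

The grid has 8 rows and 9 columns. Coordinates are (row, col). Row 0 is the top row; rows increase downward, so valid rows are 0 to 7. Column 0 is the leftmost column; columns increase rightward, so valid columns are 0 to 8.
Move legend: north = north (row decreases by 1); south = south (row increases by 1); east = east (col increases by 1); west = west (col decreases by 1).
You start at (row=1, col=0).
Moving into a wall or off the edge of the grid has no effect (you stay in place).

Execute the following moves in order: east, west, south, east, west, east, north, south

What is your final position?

Answer: Final position: (row=2, col=0)

Derivation:
Start: (row=1, col=0)
  east (east): (row=1, col=0) -> (row=1, col=1)
  west (west): (row=1, col=1) -> (row=1, col=0)
  south (south): (row=1, col=0) -> (row=2, col=0)
  east (east): blocked, stay at (row=2, col=0)
  west (west): blocked, stay at (row=2, col=0)
  east (east): blocked, stay at (row=2, col=0)
  north (north): (row=2, col=0) -> (row=1, col=0)
  south (south): (row=1, col=0) -> (row=2, col=0)
Final: (row=2, col=0)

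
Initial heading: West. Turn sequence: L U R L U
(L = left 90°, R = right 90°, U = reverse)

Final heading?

Answer: Final heading: South

Derivation:
Start: West
  L (left (90° counter-clockwise)) -> South
  U (U-turn (180°)) -> North
  R (right (90° clockwise)) -> East
  L (left (90° counter-clockwise)) -> North
  U (U-turn (180°)) -> South
Final: South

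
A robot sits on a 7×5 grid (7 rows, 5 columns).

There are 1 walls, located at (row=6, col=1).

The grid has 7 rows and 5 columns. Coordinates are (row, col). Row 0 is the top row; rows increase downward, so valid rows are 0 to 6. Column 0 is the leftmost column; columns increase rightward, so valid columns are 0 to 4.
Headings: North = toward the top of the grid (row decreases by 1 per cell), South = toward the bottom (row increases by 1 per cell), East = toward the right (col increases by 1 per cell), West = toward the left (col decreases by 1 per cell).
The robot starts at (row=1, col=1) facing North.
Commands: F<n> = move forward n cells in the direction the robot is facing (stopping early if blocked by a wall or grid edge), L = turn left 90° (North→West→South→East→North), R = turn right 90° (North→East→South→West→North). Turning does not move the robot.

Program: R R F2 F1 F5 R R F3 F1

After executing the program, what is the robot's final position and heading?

Answer: Final position: (row=1, col=1), facing North

Derivation:
Start: (row=1, col=1), facing North
  R: turn right, now facing East
  R: turn right, now facing South
  F2: move forward 2, now at (row=3, col=1)
  F1: move forward 1, now at (row=4, col=1)
  F5: move forward 1/5 (blocked), now at (row=5, col=1)
  R: turn right, now facing West
  R: turn right, now facing North
  F3: move forward 3, now at (row=2, col=1)
  F1: move forward 1, now at (row=1, col=1)
Final: (row=1, col=1), facing North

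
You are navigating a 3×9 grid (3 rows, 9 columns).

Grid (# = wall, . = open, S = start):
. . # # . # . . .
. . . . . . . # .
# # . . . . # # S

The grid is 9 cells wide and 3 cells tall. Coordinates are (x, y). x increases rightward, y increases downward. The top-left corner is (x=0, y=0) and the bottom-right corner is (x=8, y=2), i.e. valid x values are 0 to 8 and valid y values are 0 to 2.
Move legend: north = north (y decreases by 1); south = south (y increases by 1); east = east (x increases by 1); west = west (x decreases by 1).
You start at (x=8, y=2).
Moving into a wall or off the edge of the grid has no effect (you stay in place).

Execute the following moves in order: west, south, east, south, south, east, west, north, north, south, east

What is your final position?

Start: (x=8, y=2)
  west (west): blocked, stay at (x=8, y=2)
  south (south): blocked, stay at (x=8, y=2)
  east (east): blocked, stay at (x=8, y=2)
  south (south): blocked, stay at (x=8, y=2)
  south (south): blocked, stay at (x=8, y=2)
  east (east): blocked, stay at (x=8, y=2)
  west (west): blocked, stay at (x=8, y=2)
  north (north): (x=8, y=2) -> (x=8, y=1)
  north (north): (x=8, y=1) -> (x=8, y=0)
  south (south): (x=8, y=0) -> (x=8, y=1)
  east (east): blocked, stay at (x=8, y=1)
Final: (x=8, y=1)

Answer: Final position: (x=8, y=1)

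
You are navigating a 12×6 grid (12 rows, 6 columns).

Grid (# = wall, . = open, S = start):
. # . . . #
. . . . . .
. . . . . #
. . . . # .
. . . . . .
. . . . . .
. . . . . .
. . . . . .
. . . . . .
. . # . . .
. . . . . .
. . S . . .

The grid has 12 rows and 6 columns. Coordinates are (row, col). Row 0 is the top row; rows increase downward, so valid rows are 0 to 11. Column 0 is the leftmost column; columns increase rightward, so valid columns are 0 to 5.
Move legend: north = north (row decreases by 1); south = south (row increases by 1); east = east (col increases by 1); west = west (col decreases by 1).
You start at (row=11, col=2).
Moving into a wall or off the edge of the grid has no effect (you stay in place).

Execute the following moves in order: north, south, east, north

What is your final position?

Start: (row=11, col=2)
  north (north): (row=11, col=2) -> (row=10, col=2)
  south (south): (row=10, col=2) -> (row=11, col=2)
  east (east): (row=11, col=2) -> (row=11, col=3)
  north (north): (row=11, col=3) -> (row=10, col=3)
Final: (row=10, col=3)

Answer: Final position: (row=10, col=3)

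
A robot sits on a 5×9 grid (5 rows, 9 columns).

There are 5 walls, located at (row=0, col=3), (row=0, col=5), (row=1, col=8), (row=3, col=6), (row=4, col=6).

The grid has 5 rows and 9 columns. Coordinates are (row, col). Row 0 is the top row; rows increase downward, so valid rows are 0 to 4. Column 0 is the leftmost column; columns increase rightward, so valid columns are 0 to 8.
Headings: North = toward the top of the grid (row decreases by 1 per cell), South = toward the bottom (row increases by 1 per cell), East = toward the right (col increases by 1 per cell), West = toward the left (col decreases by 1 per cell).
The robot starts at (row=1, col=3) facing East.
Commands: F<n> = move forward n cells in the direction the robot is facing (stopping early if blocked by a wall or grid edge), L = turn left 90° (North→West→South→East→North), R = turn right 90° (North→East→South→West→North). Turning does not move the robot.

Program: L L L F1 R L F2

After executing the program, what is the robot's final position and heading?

Start: (row=1, col=3), facing East
  L: turn left, now facing North
  L: turn left, now facing West
  L: turn left, now facing South
  F1: move forward 1, now at (row=2, col=3)
  R: turn right, now facing West
  L: turn left, now facing South
  F2: move forward 2, now at (row=4, col=3)
Final: (row=4, col=3), facing South

Answer: Final position: (row=4, col=3), facing South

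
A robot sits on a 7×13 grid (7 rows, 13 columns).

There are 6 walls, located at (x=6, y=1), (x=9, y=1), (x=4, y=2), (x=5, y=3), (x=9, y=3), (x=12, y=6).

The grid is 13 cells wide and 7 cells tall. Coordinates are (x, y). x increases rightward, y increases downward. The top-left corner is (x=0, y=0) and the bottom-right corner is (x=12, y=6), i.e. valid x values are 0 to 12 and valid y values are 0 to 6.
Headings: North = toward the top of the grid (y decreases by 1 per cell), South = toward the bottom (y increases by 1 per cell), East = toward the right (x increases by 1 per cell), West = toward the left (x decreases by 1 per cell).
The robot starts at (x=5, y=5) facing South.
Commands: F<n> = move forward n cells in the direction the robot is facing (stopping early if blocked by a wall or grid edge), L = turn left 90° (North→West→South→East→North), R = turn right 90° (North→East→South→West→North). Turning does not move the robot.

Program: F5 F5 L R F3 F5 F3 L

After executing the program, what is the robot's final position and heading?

Start: (x=5, y=5), facing South
  F5: move forward 1/5 (blocked), now at (x=5, y=6)
  F5: move forward 0/5 (blocked), now at (x=5, y=6)
  L: turn left, now facing East
  R: turn right, now facing South
  F3: move forward 0/3 (blocked), now at (x=5, y=6)
  F5: move forward 0/5 (blocked), now at (x=5, y=6)
  F3: move forward 0/3 (blocked), now at (x=5, y=6)
  L: turn left, now facing East
Final: (x=5, y=6), facing East

Answer: Final position: (x=5, y=6), facing East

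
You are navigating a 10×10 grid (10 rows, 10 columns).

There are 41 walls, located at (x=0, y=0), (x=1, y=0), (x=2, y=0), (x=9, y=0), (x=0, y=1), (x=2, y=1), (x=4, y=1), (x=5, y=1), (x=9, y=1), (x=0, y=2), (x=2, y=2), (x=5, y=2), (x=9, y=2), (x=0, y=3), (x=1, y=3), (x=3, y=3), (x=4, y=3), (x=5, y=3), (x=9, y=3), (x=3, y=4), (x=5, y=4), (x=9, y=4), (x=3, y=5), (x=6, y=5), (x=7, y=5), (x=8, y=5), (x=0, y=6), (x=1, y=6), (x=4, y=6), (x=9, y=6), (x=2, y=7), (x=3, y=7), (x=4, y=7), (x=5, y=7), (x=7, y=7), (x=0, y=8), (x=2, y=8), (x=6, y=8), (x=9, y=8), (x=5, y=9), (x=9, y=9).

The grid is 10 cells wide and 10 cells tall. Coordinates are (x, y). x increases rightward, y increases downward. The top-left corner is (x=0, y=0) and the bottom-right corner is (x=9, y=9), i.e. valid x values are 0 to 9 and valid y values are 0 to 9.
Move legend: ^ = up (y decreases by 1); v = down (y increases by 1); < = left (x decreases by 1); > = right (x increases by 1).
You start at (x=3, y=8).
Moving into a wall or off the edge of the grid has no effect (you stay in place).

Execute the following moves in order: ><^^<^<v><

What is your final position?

Answer: Final position: (x=3, y=9)

Derivation:
Start: (x=3, y=8)
  > (right): (x=3, y=8) -> (x=4, y=8)
  < (left): (x=4, y=8) -> (x=3, y=8)
  ^ (up): blocked, stay at (x=3, y=8)
  ^ (up): blocked, stay at (x=3, y=8)
  < (left): blocked, stay at (x=3, y=8)
  ^ (up): blocked, stay at (x=3, y=8)
  < (left): blocked, stay at (x=3, y=8)
  v (down): (x=3, y=8) -> (x=3, y=9)
  > (right): (x=3, y=9) -> (x=4, y=9)
  < (left): (x=4, y=9) -> (x=3, y=9)
Final: (x=3, y=9)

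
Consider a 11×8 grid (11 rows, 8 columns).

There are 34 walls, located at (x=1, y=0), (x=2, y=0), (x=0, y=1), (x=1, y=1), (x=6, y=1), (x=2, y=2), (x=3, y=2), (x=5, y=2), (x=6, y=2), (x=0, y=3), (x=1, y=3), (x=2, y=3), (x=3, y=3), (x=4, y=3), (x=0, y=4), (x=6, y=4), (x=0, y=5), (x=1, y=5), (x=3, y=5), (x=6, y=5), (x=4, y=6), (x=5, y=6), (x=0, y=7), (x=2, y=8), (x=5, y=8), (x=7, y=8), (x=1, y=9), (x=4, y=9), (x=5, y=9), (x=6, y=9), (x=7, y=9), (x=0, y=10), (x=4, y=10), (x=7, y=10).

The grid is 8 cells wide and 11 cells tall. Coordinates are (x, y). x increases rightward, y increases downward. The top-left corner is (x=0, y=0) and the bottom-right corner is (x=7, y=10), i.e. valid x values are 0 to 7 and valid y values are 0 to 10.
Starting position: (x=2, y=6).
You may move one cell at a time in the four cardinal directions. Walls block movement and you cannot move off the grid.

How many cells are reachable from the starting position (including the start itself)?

BFS flood-fill from (x=2, y=6):
  Distance 0: (x=2, y=6)
  Distance 1: (x=2, y=5), (x=1, y=6), (x=3, y=6), (x=2, y=7)
  Distance 2: (x=2, y=4), (x=0, y=6), (x=1, y=7), (x=3, y=7)
  Distance 3: (x=1, y=4), (x=3, y=4), (x=4, y=7), (x=1, y=8), (x=3, y=8)
  Distance 4: (x=4, y=4), (x=5, y=7), (x=0, y=8), (x=4, y=8), (x=3, y=9)
  Distance 5: (x=5, y=4), (x=4, y=5), (x=6, y=7), (x=0, y=9), (x=2, y=9), (x=3, y=10)
  Distance 6: (x=5, y=3), (x=5, y=5), (x=6, y=6), (x=7, y=7), (x=6, y=8), (x=2, y=10)
  Distance 7: (x=6, y=3), (x=7, y=6), (x=1, y=10)
  Distance 8: (x=7, y=3), (x=7, y=5)
  Distance 9: (x=7, y=2), (x=7, y=4)
  Distance 10: (x=7, y=1)
  Distance 11: (x=7, y=0)
  Distance 12: (x=6, y=0)
  Distance 13: (x=5, y=0)
  Distance 14: (x=4, y=0), (x=5, y=1)
  Distance 15: (x=3, y=0), (x=4, y=1)
  Distance 16: (x=3, y=1), (x=4, y=2)
  Distance 17: (x=2, y=1)
Total reachable: 49 (grid has 54 open cells total)

Answer: Reachable cells: 49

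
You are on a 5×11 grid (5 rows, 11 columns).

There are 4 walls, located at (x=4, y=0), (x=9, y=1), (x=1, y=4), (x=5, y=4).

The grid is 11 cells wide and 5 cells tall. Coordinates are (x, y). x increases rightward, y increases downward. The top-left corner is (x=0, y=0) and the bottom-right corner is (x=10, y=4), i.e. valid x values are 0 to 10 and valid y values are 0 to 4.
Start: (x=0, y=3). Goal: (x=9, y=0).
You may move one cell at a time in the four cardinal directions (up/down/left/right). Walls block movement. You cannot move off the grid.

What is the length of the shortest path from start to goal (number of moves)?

Answer: Shortest path length: 12

Derivation:
BFS from (x=0, y=3) until reaching (x=9, y=0):
  Distance 0: (x=0, y=3)
  Distance 1: (x=0, y=2), (x=1, y=3), (x=0, y=4)
  Distance 2: (x=0, y=1), (x=1, y=2), (x=2, y=3)
  Distance 3: (x=0, y=0), (x=1, y=1), (x=2, y=2), (x=3, y=3), (x=2, y=4)
  Distance 4: (x=1, y=0), (x=2, y=1), (x=3, y=2), (x=4, y=3), (x=3, y=4)
  Distance 5: (x=2, y=0), (x=3, y=1), (x=4, y=2), (x=5, y=3), (x=4, y=4)
  Distance 6: (x=3, y=0), (x=4, y=1), (x=5, y=2), (x=6, y=3)
  Distance 7: (x=5, y=1), (x=6, y=2), (x=7, y=3), (x=6, y=4)
  Distance 8: (x=5, y=0), (x=6, y=1), (x=7, y=2), (x=8, y=3), (x=7, y=4)
  Distance 9: (x=6, y=0), (x=7, y=1), (x=8, y=2), (x=9, y=3), (x=8, y=4)
  Distance 10: (x=7, y=0), (x=8, y=1), (x=9, y=2), (x=10, y=3), (x=9, y=4)
  Distance 11: (x=8, y=0), (x=10, y=2), (x=10, y=4)
  Distance 12: (x=9, y=0), (x=10, y=1)  <- goal reached here
One shortest path (12 moves): (x=0, y=3) -> (x=1, y=3) -> (x=2, y=3) -> (x=3, y=3) -> (x=4, y=3) -> (x=5, y=3) -> (x=6, y=3) -> (x=7, y=3) -> (x=8, y=3) -> (x=8, y=2) -> (x=8, y=1) -> (x=8, y=0) -> (x=9, y=0)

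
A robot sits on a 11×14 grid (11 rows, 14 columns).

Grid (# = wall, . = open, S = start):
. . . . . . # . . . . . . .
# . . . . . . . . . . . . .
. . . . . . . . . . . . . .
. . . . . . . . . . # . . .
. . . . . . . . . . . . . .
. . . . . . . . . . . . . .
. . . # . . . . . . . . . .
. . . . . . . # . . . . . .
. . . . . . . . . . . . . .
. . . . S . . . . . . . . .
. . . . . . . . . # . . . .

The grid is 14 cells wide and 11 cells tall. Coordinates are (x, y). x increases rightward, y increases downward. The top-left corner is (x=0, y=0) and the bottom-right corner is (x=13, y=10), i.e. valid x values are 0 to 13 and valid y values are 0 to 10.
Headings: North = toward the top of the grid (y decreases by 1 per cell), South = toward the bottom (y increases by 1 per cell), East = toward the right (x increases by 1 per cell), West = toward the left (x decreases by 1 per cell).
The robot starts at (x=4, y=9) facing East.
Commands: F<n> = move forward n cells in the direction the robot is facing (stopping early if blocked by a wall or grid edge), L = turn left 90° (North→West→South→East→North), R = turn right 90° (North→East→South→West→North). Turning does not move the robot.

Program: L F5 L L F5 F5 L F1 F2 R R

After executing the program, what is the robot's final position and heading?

Answer: Final position: (x=7, y=10), facing West

Derivation:
Start: (x=4, y=9), facing East
  L: turn left, now facing North
  F5: move forward 5, now at (x=4, y=4)
  L: turn left, now facing West
  L: turn left, now facing South
  F5: move forward 5, now at (x=4, y=9)
  F5: move forward 1/5 (blocked), now at (x=4, y=10)
  L: turn left, now facing East
  F1: move forward 1, now at (x=5, y=10)
  F2: move forward 2, now at (x=7, y=10)
  R: turn right, now facing South
  R: turn right, now facing West
Final: (x=7, y=10), facing West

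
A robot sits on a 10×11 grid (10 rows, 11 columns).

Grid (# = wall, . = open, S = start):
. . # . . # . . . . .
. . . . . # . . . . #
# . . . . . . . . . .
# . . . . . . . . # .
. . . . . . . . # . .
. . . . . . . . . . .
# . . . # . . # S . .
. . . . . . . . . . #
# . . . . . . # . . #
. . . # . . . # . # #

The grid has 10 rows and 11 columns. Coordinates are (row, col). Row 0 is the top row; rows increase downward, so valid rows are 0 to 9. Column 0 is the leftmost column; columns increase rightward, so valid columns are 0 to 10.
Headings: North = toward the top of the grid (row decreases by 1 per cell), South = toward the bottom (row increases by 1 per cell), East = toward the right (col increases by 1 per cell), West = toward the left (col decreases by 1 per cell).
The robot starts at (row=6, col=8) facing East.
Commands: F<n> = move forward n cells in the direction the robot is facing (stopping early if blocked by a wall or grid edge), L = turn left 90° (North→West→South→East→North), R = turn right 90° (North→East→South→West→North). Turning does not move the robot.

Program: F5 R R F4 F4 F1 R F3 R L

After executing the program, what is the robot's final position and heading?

Start: (row=6, col=8), facing East
  F5: move forward 2/5 (blocked), now at (row=6, col=10)
  R: turn right, now facing South
  R: turn right, now facing West
  F4: move forward 2/4 (blocked), now at (row=6, col=8)
  F4: move forward 0/4 (blocked), now at (row=6, col=8)
  F1: move forward 0/1 (blocked), now at (row=6, col=8)
  R: turn right, now facing North
  F3: move forward 1/3 (blocked), now at (row=5, col=8)
  R: turn right, now facing East
  L: turn left, now facing North
Final: (row=5, col=8), facing North

Answer: Final position: (row=5, col=8), facing North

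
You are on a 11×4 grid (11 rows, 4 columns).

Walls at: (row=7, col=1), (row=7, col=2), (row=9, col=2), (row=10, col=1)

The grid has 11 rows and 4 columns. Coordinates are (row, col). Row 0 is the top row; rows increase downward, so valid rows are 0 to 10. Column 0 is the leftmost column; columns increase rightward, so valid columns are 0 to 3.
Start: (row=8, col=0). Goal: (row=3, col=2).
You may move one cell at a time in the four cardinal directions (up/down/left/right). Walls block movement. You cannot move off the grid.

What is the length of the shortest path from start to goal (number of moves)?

BFS from (row=8, col=0) until reaching (row=3, col=2):
  Distance 0: (row=8, col=0)
  Distance 1: (row=7, col=0), (row=8, col=1), (row=9, col=0)
  Distance 2: (row=6, col=0), (row=8, col=2), (row=9, col=1), (row=10, col=0)
  Distance 3: (row=5, col=0), (row=6, col=1), (row=8, col=3)
  Distance 4: (row=4, col=0), (row=5, col=1), (row=6, col=2), (row=7, col=3), (row=9, col=3)
  Distance 5: (row=3, col=0), (row=4, col=1), (row=5, col=2), (row=6, col=3), (row=10, col=3)
  Distance 6: (row=2, col=0), (row=3, col=1), (row=4, col=2), (row=5, col=3), (row=10, col=2)
  Distance 7: (row=1, col=0), (row=2, col=1), (row=3, col=2), (row=4, col=3)  <- goal reached here
One shortest path (7 moves): (row=8, col=0) -> (row=7, col=0) -> (row=6, col=0) -> (row=6, col=1) -> (row=6, col=2) -> (row=5, col=2) -> (row=4, col=2) -> (row=3, col=2)

Answer: Shortest path length: 7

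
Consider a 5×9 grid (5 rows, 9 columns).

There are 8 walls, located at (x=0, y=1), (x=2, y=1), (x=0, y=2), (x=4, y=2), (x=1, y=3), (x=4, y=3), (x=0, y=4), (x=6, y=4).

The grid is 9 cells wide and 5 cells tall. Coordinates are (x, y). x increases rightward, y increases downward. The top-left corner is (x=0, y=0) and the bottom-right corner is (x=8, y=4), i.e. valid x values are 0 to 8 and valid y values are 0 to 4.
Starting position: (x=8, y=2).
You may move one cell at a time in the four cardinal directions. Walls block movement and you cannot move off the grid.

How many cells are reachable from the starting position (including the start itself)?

BFS flood-fill from (x=8, y=2):
  Distance 0: (x=8, y=2)
  Distance 1: (x=8, y=1), (x=7, y=2), (x=8, y=3)
  Distance 2: (x=8, y=0), (x=7, y=1), (x=6, y=2), (x=7, y=3), (x=8, y=4)
  Distance 3: (x=7, y=0), (x=6, y=1), (x=5, y=2), (x=6, y=3), (x=7, y=4)
  Distance 4: (x=6, y=0), (x=5, y=1), (x=5, y=3)
  Distance 5: (x=5, y=0), (x=4, y=1), (x=5, y=4)
  Distance 6: (x=4, y=0), (x=3, y=1), (x=4, y=4)
  Distance 7: (x=3, y=0), (x=3, y=2), (x=3, y=4)
  Distance 8: (x=2, y=0), (x=2, y=2), (x=3, y=3), (x=2, y=4)
  Distance 9: (x=1, y=0), (x=1, y=2), (x=2, y=3), (x=1, y=4)
  Distance 10: (x=0, y=0), (x=1, y=1)
Total reachable: 36 (grid has 37 open cells total)

Answer: Reachable cells: 36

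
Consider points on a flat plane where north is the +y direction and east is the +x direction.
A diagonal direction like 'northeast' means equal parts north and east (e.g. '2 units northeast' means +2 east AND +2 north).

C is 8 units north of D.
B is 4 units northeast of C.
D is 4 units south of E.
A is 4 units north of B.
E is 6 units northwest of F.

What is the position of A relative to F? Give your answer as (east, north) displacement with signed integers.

Answer: A is at (east=-2, north=18) relative to F.

Derivation:
Place F at the origin (east=0, north=0).
  E is 6 units northwest of F: delta (east=-6, north=+6); E at (east=-6, north=6).
  D is 4 units south of E: delta (east=+0, north=-4); D at (east=-6, north=2).
  C is 8 units north of D: delta (east=+0, north=+8); C at (east=-6, north=10).
  B is 4 units northeast of C: delta (east=+4, north=+4); B at (east=-2, north=14).
  A is 4 units north of B: delta (east=+0, north=+4); A at (east=-2, north=18).
Therefore A relative to F: (east=-2, north=18).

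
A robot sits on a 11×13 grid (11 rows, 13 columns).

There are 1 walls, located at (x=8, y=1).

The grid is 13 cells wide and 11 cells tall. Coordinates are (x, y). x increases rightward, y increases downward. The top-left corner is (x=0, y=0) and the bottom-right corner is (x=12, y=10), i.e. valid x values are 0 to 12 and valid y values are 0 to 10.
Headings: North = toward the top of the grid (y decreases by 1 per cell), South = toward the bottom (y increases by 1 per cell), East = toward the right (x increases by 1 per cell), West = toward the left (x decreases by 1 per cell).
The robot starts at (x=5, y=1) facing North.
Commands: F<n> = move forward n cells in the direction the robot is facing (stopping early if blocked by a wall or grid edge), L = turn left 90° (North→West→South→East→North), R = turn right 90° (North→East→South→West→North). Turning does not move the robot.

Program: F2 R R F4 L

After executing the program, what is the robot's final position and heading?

Answer: Final position: (x=5, y=4), facing East

Derivation:
Start: (x=5, y=1), facing North
  F2: move forward 1/2 (blocked), now at (x=5, y=0)
  R: turn right, now facing East
  R: turn right, now facing South
  F4: move forward 4, now at (x=5, y=4)
  L: turn left, now facing East
Final: (x=5, y=4), facing East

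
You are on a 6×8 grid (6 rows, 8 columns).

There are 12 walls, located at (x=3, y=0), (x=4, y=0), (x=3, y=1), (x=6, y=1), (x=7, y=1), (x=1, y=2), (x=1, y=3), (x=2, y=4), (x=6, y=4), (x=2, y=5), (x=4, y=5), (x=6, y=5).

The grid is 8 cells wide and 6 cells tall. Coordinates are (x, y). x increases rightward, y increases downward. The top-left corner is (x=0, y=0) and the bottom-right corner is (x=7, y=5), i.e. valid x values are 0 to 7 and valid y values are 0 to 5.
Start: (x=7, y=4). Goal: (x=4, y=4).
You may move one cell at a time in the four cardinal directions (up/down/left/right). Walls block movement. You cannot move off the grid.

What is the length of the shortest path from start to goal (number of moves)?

Answer: Shortest path length: 5

Derivation:
BFS from (x=7, y=4) until reaching (x=4, y=4):
  Distance 0: (x=7, y=4)
  Distance 1: (x=7, y=3), (x=7, y=5)
  Distance 2: (x=7, y=2), (x=6, y=3)
  Distance 3: (x=6, y=2), (x=5, y=3)
  Distance 4: (x=5, y=2), (x=4, y=3), (x=5, y=4)
  Distance 5: (x=5, y=1), (x=4, y=2), (x=3, y=3), (x=4, y=4), (x=5, y=5)  <- goal reached here
One shortest path (5 moves): (x=7, y=4) -> (x=7, y=3) -> (x=6, y=3) -> (x=5, y=3) -> (x=4, y=3) -> (x=4, y=4)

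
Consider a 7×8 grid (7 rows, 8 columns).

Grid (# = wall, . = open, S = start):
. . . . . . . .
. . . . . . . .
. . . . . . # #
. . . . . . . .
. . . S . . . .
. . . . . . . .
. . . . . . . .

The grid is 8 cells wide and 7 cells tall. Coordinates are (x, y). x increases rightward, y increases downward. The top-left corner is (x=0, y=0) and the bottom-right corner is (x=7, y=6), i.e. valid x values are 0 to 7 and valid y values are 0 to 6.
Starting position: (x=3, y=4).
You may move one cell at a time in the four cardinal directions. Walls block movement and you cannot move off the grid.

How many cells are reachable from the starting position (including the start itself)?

Answer: Reachable cells: 54

Derivation:
BFS flood-fill from (x=3, y=4):
  Distance 0: (x=3, y=4)
  Distance 1: (x=3, y=3), (x=2, y=4), (x=4, y=4), (x=3, y=5)
  Distance 2: (x=3, y=2), (x=2, y=3), (x=4, y=3), (x=1, y=4), (x=5, y=4), (x=2, y=5), (x=4, y=5), (x=3, y=6)
  Distance 3: (x=3, y=1), (x=2, y=2), (x=4, y=2), (x=1, y=3), (x=5, y=3), (x=0, y=4), (x=6, y=4), (x=1, y=5), (x=5, y=5), (x=2, y=6), (x=4, y=6)
  Distance 4: (x=3, y=0), (x=2, y=1), (x=4, y=1), (x=1, y=2), (x=5, y=2), (x=0, y=3), (x=6, y=3), (x=7, y=4), (x=0, y=5), (x=6, y=5), (x=1, y=6), (x=5, y=6)
  Distance 5: (x=2, y=0), (x=4, y=0), (x=1, y=1), (x=5, y=1), (x=0, y=2), (x=7, y=3), (x=7, y=5), (x=0, y=6), (x=6, y=6)
  Distance 6: (x=1, y=0), (x=5, y=0), (x=0, y=1), (x=6, y=1), (x=7, y=6)
  Distance 7: (x=0, y=0), (x=6, y=0), (x=7, y=1)
  Distance 8: (x=7, y=0)
Total reachable: 54 (grid has 54 open cells total)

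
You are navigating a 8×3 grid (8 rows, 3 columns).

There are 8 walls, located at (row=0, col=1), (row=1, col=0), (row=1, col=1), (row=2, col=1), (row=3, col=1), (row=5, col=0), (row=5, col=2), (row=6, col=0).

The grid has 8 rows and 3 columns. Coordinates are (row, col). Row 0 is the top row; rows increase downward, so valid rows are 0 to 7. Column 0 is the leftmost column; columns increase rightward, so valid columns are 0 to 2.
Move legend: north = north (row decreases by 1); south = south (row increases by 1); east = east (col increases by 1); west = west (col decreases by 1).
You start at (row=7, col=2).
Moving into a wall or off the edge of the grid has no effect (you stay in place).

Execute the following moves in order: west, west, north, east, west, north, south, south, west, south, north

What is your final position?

Answer: Final position: (row=7, col=0)

Derivation:
Start: (row=7, col=2)
  west (west): (row=7, col=2) -> (row=7, col=1)
  west (west): (row=7, col=1) -> (row=7, col=0)
  north (north): blocked, stay at (row=7, col=0)
  east (east): (row=7, col=0) -> (row=7, col=1)
  west (west): (row=7, col=1) -> (row=7, col=0)
  north (north): blocked, stay at (row=7, col=0)
  south (south): blocked, stay at (row=7, col=0)
  south (south): blocked, stay at (row=7, col=0)
  west (west): blocked, stay at (row=7, col=0)
  south (south): blocked, stay at (row=7, col=0)
  north (north): blocked, stay at (row=7, col=0)
Final: (row=7, col=0)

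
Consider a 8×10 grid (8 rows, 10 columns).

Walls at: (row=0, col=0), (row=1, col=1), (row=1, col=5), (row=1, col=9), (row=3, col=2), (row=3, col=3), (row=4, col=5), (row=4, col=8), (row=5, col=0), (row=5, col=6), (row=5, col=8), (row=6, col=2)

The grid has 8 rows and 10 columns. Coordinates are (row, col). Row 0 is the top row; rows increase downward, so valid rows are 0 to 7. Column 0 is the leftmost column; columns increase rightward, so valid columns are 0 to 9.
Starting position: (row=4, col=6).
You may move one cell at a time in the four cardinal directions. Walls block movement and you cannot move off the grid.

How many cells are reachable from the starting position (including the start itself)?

Answer: Reachable cells: 68

Derivation:
BFS flood-fill from (row=4, col=6):
  Distance 0: (row=4, col=6)
  Distance 1: (row=3, col=6), (row=4, col=7)
  Distance 2: (row=2, col=6), (row=3, col=5), (row=3, col=7), (row=5, col=7)
  Distance 3: (row=1, col=6), (row=2, col=5), (row=2, col=7), (row=3, col=4), (row=3, col=8), (row=6, col=7)
  Distance 4: (row=0, col=6), (row=1, col=7), (row=2, col=4), (row=2, col=8), (row=3, col=9), (row=4, col=4), (row=6, col=6), (row=6, col=8), (row=7, col=7)
  Distance 5: (row=0, col=5), (row=0, col=7), (row=1, col=4), (row=1, col=8), (row=2, col=3), (row=2, col=9), (row=4, col=3), (row=4, col=9), (row=5, col=4), (row=6, col=5), (row=6, col=9), (row=7, col=6), (row=7, col=8)
  Distance 6: (row=0, col=4), (row=0, col=8), (row=1, col=3), (row=2, col=2), (row=4, col=2), (row=5, col=3), (row=5, col=5), (row=5, col=9), (row=6, col=4), (row=7, col=5), (row=7, col=9)
  Distance 7: (row=0, col=3), (row=0, col=9), (row=1, col=2), (row=2, col=1), (row=4, col=1), (row=5, col=2), (row=6, col=3), (row=7, col=4)
  Distance 8: (row=0, col=2), (row=2, col=0), (row=3, col=1), (row=4, col=0), (row=5, col=1), (row=7, col=3)
  Distance 9: (row=0, col=1), (row=1, col=0), (row=3, col=0), (row=6, col=1), (row=7, col=2)
  Distance 10: (row=6, col=0), (row=7, col=1)
  Distance 11: (row=7, col=0)
Total reachable: 68 (grid has 68 open cells total)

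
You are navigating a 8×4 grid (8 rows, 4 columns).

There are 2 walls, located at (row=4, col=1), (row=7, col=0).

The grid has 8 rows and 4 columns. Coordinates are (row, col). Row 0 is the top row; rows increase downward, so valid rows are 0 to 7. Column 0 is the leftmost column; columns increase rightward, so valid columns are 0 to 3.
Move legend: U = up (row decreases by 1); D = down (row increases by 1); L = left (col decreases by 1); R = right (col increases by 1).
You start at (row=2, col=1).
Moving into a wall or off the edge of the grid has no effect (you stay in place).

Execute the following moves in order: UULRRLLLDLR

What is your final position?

Answer: Final position: (row=1, col=1)

Derivation:
Start: (row=2, col=1)
  U (up): (row=2, col=1) -> (row=1, col=1)
  U (up): (row=1, col=1) -> (row=0, col=1)
  L (left): (row=0, col=1) -> (row=0, col=0)
  R (right): (row=0, col=0) -> (row=0, col=1)
  R (right): (row=0, col=1) -> (row=0, col=2)
  L (left): (row=0, col=2) -> (row=0, col=1)
  L (left): (row=0, col=1) -> (row=0, col=0)
  L (left): blocked, stay at (row=0, col=0)
  D (down): (row=0, col=0) -> (row=1, col=0)
  L (left): blocked, stay at (row=1, col=0)
  R (right): (row=1, col=0) -> (row=1, col=1)
Final: (row=1, col=1)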